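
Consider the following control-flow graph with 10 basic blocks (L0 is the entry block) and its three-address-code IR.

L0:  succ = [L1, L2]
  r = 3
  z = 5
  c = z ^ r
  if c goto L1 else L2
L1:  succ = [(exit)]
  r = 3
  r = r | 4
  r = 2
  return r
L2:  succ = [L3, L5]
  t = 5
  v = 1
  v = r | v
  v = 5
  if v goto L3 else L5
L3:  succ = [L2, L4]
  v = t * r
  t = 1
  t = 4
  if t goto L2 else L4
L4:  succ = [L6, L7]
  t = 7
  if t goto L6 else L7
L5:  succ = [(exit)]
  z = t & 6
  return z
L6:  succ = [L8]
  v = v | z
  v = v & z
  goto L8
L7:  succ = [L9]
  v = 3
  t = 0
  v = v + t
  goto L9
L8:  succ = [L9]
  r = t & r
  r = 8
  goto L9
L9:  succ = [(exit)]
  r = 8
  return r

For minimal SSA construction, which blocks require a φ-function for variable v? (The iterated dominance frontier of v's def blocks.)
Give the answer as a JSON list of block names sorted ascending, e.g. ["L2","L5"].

Answer: ["L2", "L9"]

Working:
idom tree: L1←L0 L2←L0 L3←L2 L4←L3 L5←L2 L6←L4 L7←L4 L8←L6 L9←L4
Dom∩ at merges:
  L2: preds {L0,L3}: {L0} ∩ {L0,L2,L3} = {L0}; idom=L0
  L9: preds {L7,L8}: {L0,L2,L3,L4,L7} ∩ {L0,L2,L3,L4,L6,L8} = {L0,L2,L3,L4}; idom=L4

DF derivation:
  L2←L0: walk · to L0
  L2←L3: walk L3→L2 to L0
  L9←L7: walk L7 to L4
  L9←L8: walk L8→L6 to L4
  L0 → ∅
  L1 → ∅
  L2 → {L2}
  L3 → {L2}
  L4 → ∅
  L5 → ∅
  L6 → {L9}
  L7 → {L9}
  L8 → {L9}
  L9 → ∅

φ for v: defs {L2,L3,L6,L7}
  DF⁺ = {L2,L9}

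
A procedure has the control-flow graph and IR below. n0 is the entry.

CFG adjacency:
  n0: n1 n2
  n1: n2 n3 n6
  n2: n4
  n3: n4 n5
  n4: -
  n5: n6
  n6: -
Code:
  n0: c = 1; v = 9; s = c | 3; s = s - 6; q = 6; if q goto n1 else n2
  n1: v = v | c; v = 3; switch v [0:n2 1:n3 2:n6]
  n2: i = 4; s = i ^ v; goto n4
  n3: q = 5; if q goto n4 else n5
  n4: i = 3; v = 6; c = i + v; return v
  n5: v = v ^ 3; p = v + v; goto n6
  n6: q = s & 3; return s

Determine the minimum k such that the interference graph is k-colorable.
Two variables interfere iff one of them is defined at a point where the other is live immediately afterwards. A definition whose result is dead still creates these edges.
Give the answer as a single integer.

Answer: 4

Working:
Block summaries:
  n0 def {c,q,s,v} use ∅
  n1 def {v} use {c,v}
  n2 def {i,s} use {v}
  n3 def {q} use ∅
  n4 def {c,i,v} use ∅
  n5 def {p,v} use {v}
  n6 def {q} use {s}

Liveness:
  n0 li=∅ lo={c,s,v}
  n1 li={c,s,v} lo={s,v}
  n2 li={v} lo=∅
  n3 li={s,v} lo={s,v}
  n4 li=∅ lo=∅
  n5 li={s,v} lo={s}
  n6 li={s} lo=∅

Interfere edges:
  c↔{q,s,v}
  i↔{v}
  p↔{s}
  q↔{c,s,v}
  s↔{c,p,q,v}
  v↔{c,i,q,s}

Registers:
  clique {c,q,s,v} ⇒ need ≥ 4
  assign c→r2 i→r0 p→r1 q→r3 s→r0 v→r1 — no edge inside a register ⇒ χ ≤ 4
  χ = 4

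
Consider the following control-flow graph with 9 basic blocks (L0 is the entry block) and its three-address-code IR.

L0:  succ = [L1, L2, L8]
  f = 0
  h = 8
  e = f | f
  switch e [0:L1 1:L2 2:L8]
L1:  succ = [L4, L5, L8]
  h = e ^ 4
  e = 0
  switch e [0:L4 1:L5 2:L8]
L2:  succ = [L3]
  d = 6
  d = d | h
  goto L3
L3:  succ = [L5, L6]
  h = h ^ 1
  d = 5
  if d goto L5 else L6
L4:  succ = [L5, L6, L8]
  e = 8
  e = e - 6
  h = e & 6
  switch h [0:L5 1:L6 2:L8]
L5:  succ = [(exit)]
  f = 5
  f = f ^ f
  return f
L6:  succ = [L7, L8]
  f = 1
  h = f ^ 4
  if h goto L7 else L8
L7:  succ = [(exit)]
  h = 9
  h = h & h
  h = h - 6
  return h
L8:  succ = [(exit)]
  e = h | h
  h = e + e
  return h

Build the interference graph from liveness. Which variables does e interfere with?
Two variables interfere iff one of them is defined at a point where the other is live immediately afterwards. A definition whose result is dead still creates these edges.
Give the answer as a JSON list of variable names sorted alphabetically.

def/use:
  L0 def {e,f,h} use ∅
  L1 def {e,h} use {e}
  L2 def {d} use {h}
  L3 def {d,h} use {h}
  L4 def {e,h} use ∅
  L5 def {f} use ∅
  L6 def {f,h} use ∅
  L7 def {h} use ∅
  L8 def {e,h} use {h}

Live sets:
  L0 li=∅ lo={e,h}
  L1 li={e} lo={h}
  L2 li={h} lo={h}
  L3 li={h} lo=∅
  L4 li=∅ lo={h}
  L5 li=∅ lo=∅
  L6 li=∅ lo={h}
  L7 li=∅ lo=∅
  L8 li={h} lo=∅

Interference:
  d — {h}
  e — {h}
  f — {h}
  h — {d,e,f}

N(e) = ["h"]

Answer: ["h"]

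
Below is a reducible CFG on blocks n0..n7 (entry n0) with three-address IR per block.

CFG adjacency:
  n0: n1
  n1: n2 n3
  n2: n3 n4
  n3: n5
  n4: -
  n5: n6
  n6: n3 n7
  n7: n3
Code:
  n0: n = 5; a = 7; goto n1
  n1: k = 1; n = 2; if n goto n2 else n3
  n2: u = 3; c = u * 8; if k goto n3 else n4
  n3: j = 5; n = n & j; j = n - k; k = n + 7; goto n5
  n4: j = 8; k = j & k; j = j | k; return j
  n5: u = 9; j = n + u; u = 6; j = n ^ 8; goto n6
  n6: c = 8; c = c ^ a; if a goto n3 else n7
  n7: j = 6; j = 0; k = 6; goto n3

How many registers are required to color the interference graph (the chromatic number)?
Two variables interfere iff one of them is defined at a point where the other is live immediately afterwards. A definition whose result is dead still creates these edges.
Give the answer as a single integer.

Answer: 4

Working:
def/use:
  n0: def={a,n} ue=∅
  n1: def={k,n} ue=∅
  n2: def={c,u} ue={k}
  n3: def={j,k,n} ue={k,n}
  n4: def={j,k} ue={k}
  n5: def={j,u} ue={n}
  n6: def={c} ue={a}
  n7: def={j,k} ue=∅

Backward fixpoint:
  live n0: ∅→{a}
  live n1: {a}→{a,k,n}
  live n2: {a,k,n}→{a,k,n}
  live n3: {a,k,n}→{a,k,n}
  live n4: {k}→∅
  live n5: {a,k,n}→{a,k,n}
  live n6: {a,k,n}→{a,k,n}
  live n7: {a,n}→{a,k,n}

Conflict graph:
  a↔{c,j,k,n,u}
  c↔{a,k,n}
  j↔{a,k,n}
  k↔{a,c,j,n,u}
  n↔{a,c,j,k,u}
  u↔{a,k,n}

Registers:
  lower bound: {a,c,k,n} mutually conflict ⇒ χ ≥ 4
  assign a→c0 c→c3 j→c3 k→c1 n→c2 u→c3 — no edge inside a register ⇒ χ ≤ 4
  χ = 4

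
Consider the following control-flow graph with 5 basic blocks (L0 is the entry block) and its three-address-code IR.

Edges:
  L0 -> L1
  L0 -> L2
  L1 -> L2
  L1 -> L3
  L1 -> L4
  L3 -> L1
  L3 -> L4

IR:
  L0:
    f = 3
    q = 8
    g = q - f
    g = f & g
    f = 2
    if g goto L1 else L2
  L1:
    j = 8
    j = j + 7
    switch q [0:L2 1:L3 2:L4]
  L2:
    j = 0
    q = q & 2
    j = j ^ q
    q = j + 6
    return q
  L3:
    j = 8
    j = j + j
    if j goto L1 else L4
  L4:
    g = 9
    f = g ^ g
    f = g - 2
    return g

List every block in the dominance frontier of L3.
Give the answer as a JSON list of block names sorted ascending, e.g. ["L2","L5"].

Answer: ["L1", "L4"]

Derivation:
idom tree: L1←L0 L2←L0 L3←L1 L4←L1
Dom∩ at merges:
  L1: preds {L0,L3}: {L0} ∩ {L0,L1,L3} = {L0}; idom=L0
  L2: preds {L0,L1}: {L0} ∩ {L0,L1} = {L0}; idom=L0
  L4: preds {L1,L3}: {L0,L1} ∩ {L0,L1,L3} = {L0,L1}; idom=L1

Frontier:
  L1←L0: walk · to L0
  L1←L3: walk L3→L1 to L0
  L2←L0: walk · to L0
  L2←L1: walk L1 to L0
  L4←L1: walk · to L1
  L4←L3: walk L3 to L1
  L0: DF=∅
  L1: DF={L1,L2}
  L2: DF=∅
  L3: DF={L1,L4}
  L4: DF=∅

DF(L3) = ["L1", "L4"]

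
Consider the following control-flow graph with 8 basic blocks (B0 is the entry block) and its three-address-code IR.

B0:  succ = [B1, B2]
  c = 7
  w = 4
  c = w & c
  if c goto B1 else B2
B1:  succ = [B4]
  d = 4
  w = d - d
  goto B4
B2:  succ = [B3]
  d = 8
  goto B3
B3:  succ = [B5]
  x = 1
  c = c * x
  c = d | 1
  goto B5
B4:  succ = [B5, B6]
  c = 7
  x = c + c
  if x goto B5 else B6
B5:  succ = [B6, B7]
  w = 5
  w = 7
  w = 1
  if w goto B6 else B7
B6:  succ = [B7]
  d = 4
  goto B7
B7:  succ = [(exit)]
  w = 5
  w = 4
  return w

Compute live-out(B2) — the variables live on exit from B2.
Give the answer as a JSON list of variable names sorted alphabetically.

Per-block:
  B0: {c,w} / ∅
  B1: {d,w} / ∅
  B2: {d} / ∅
  B3: {c,x} / {c,d}
  B4: {c,x} / ∅
  B5: {w} / ∅
  B6: {d} / ∅
  B7: {w} / ∅

Backward fixpoint:
  live B0: ∅→{c}
  live B1: ∅→∅
  live B2: {c}→{c,d}
  live B3: {c,d}→∅
  live B4: ∅→∅
  live B5: ∅→∅
  live B6: ∅→∅
  live B7: ∅→∅

live-out(B2) = ["c", "d"]

Answer: ["c", "d"]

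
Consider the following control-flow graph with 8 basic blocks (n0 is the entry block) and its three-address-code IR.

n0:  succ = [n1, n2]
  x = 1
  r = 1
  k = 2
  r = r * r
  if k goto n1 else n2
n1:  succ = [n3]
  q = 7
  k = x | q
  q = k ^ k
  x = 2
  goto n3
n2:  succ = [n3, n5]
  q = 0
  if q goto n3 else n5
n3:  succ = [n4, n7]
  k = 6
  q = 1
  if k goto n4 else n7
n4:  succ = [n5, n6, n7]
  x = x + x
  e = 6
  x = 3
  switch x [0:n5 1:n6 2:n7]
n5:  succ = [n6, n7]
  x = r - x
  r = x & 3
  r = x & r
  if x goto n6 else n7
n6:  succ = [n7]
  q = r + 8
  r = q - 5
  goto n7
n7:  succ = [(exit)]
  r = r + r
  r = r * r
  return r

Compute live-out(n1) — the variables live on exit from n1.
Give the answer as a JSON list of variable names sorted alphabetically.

Answer: ["r", "x"]

Derivation:
Block summaries:
  n0 def {k,r,x} use ∅
  n1 def {k,q,x} use {x}
  n2 def {q} use ∅
  n3 def {k,q} use ∅
  n4 def {e,x} use {x}
  n5 def {r,x} use {r,x}
  n6 def {q,r} use {r}
  n7 def {r} use {r}

Liveness:
  n0 li=∅ lo={r,x}
  n1 li={r,x} lo={r,x}
  n2 li={r,x} lo={r,x}
  n3 li={r,x} lo={r,x}
  n4 li={r,x} lo={r,x}
  n5 li={r,x} lo={r}
  n6 li={r} lo={r}
  n7 li={r} lo=∅

live-out(n1) = ["r", "x"]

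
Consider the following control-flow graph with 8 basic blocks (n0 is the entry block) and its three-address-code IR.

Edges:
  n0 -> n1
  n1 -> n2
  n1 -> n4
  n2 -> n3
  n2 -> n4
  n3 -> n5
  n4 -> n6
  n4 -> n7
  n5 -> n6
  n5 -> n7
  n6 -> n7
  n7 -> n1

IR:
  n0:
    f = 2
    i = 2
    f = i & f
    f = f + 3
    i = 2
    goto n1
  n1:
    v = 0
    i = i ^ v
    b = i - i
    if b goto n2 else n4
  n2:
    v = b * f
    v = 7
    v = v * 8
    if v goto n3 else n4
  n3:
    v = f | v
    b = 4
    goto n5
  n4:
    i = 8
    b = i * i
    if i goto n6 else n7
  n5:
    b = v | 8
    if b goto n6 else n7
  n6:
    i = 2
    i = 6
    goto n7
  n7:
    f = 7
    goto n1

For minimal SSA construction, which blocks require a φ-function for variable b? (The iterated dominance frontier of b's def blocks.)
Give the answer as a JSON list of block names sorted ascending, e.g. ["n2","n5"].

idom tree: n1←n0 n2←n1 n3←n2 n4←n1 n5←n3 n6←n1 n7←n1
Dom at joins:
  n1: preds {n0,n7}: {n0} ∩ {n0,n1,n7} = {n0}; idom=n0
  n4: preds {n1,n2}: {n0,n1} ∩ {n0,n1,n2} = {n0,n1}; idom=n1
  n6: preds {n4,n5}: {n0,n1,n4} ∩ {n0,n1,n2,n3,n5} = {n0,n1}; idom=n1
  n7: preds {n4,n5,n6}: {n0,n1,n4} ∩ {n0,n1,n2,n3,n5} ∩ {n0,n1,n6} = {n0,n1}; idom=n1

DF walk-up:
  join n1 pred n0: · stop@n0
  join n1 pred n7: n7→n1 stop@n0
  join n4 pred n1: · stop@n1
  join n4 pred n2: n2 stop@n1
  join n6 pred n4: n4 stop@n1
  join n6 pred n5: n5→n3→n2 stop@n1
  join n7 pred n4: n4 stop@n1
  join n7 pred n5: n5→n3→n2 stop@n1
  join n7 pred n6: n6 stop@n1
  n0: DF=∅
  n1: DF={n1}
  n2: DF={n4,n6,n7}
  n3: DF={n6,n7}
  n4: DF={n6,n7}
  n5: DF={n6,n7}
  n6: DF={n7}
  n7: DF={n1}

φ for b: defs {n1,n3,n4,n5}
  DF⁺ = {n1,n6,n7}

Answer: ["n1", "n6", "n7"]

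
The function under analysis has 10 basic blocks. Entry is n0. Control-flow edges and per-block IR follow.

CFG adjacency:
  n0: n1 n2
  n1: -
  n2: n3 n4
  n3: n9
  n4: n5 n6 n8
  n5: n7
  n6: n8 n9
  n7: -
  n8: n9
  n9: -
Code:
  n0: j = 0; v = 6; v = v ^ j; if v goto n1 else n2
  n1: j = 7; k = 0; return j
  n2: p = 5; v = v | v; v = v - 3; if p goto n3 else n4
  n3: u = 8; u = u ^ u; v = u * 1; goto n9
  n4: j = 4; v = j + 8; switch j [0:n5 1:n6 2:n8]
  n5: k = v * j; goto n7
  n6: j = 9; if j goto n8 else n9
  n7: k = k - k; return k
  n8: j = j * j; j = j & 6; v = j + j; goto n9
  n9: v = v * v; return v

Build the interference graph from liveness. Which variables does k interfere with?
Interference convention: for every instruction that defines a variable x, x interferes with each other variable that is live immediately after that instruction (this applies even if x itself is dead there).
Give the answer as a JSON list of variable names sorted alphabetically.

Answer: ["j"]

Derivation:
Per-block:
  n0: {j,v} / ∅
  n1: {j,k} / ∅
  n2: {p,v} / {v}
  n3: {u,v} / ∅
  n4: {j,v} / ∅
  n5: {k} / {j,v}
  n6: {j} / ∅
  n7: {k} / {k}
  n8: {j,v} / {j}
  n9: {v} / {v}

Liveness:
  n0 li=∅ lo={v}
  n1 li=∅ lo=∅
  n2 li={v} lo=∅
  n3 li=∅ lo={v}
  n4 li=∅ lo={j,v}
  n5 li={j,v} lo={k}
  n6 li={v} lo={j,v}
  n7 li={k} lo=∅
  n8 li={j} lo={v}
  n9 li={v} lo=∅

Interfere edges:
  j↔{k,v}
  k↔{j}
  p↔{v}
  u↔∅
  v↔{j,p}

N(k) = ["j"]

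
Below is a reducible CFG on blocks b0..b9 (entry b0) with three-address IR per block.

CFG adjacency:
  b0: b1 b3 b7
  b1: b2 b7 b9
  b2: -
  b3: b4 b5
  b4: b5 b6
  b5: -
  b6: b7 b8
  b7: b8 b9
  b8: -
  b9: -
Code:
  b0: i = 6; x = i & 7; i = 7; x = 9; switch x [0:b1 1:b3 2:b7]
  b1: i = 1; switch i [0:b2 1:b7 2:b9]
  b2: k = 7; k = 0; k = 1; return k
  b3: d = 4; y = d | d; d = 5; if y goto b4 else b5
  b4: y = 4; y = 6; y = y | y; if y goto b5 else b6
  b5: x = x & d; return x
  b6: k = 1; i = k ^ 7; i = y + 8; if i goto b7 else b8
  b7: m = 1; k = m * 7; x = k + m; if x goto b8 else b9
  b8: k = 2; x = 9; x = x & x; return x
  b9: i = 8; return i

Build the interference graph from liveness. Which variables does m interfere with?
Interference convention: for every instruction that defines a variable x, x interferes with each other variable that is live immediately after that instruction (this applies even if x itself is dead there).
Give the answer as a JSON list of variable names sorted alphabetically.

Answer: ["k"]

Derivation:
Block summaries:
  b0 def {i,x} use ∅
  b1 def {i} use ∅
  b2 def {k} use ∅
  b3 def {d,y} use ∅
  b4 def {y} use ∅
  b5 def {x} use {d,x}
  b6 def {i,k} use {y}
  b7 def {k,m,x} use ∅
  b8 def {k,x} use ∅
  b9 def {i} use ∅

Backward fixpoint:
  b0: in=∅ out={x}
  b1: in=∅ out=∅
  b2: in=∅ out=∅
  b3: in={x} out={d,x}
  b4: in={d,x} out={d,x,y}
  b5: in={d,x} out=∅
  b6: in={y} out=∅
  b7: in=∅ out=∅
  b8: in=∅ out=∅
  b9: in=∅ out=∅

Conflict graph:
  d↔{x,y}
  i↔{y}
  k↔{m,y}
  m↔{k}
  x↔{d,y}
  y↔{d,i,k,x}

N(m) = ["k"]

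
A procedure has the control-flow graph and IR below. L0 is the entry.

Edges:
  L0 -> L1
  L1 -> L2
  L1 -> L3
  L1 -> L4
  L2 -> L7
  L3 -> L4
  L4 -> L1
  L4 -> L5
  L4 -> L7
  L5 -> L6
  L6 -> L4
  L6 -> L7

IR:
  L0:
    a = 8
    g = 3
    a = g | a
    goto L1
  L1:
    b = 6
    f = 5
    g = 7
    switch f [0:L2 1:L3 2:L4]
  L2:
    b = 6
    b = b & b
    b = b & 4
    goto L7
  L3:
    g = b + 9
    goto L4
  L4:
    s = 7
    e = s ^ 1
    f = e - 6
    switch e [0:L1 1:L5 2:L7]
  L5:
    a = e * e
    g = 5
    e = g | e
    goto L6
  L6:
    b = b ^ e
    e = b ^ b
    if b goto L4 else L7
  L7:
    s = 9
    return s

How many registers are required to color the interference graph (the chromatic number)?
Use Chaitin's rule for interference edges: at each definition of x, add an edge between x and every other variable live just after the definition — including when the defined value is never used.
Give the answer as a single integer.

Answer: 4

Working:
Block summaries:
  L0 def {a,g} use ∅
  L1 def {b,f,g} use ∅
  L2 def {b} use ∅
  L3 def {g} use {b}
  L4 def {e,f,s} use ∅
  L5 def {a,e,g} use {e}
  L6 def {b,e} use {b,e}
  L7 def {s} use ∅

Liveness:
  L0: in=∅ out=∅
  L1: in=∅ out={b}
  L2: in=∅ out=∅
  L3: in={b} out={b}
  L4: in={b} out={b,e}
  L5: in={b,e} out={b,e}
  L6: in={b,e} out={b}
  L7: in=∅ out=∅

Interfere edges:
  a — {b,e,g}
  b — {a,e,f,g,s}
  e — {a,b,f,g}
  f — {b,e,g}
  g — {a,b,e,f}
  s — {b}

Chromatic number:
  {a,b,e,g} pairwise interfere (4-clique) ⇒ χ ≥ 4
  4-colouring: r0={b}  r1={e,s}  r2={g}  r3={a,f}
  χ = 4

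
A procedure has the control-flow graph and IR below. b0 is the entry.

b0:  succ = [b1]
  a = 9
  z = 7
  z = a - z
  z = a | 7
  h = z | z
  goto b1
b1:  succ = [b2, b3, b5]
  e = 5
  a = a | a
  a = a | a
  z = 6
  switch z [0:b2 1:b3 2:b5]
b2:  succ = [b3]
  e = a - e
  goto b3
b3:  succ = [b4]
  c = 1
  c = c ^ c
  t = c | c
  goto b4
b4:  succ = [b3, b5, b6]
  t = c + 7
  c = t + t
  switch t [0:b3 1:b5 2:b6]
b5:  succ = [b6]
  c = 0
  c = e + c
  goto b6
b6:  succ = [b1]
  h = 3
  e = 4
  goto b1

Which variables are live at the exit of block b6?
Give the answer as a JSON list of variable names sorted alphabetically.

Block summaries:
  b0 def {a,h,z} use ∅
  b1 def {a,e,z} use {a}
  b2 def {e} use {a,e}
  b3 def {c,t} use ∅
  b4 def {c,t} use {c}
  b5 def {c} use {e}
  b6 def {e,h} use ∅

Live sets:
  b0 li=∅ lo={a}
  b1 li={a} lo={a,e}
  b2 li={a,e} lo={a,e}
  b3 li={a,e} lo={a,c,e}
  b4 li={a,c,e} lo={a,e}
  b5 li={a,e} lo={a}
  b6 li={a} lo={a}

live-out(b6) = ["a"]

Answer: ["a"]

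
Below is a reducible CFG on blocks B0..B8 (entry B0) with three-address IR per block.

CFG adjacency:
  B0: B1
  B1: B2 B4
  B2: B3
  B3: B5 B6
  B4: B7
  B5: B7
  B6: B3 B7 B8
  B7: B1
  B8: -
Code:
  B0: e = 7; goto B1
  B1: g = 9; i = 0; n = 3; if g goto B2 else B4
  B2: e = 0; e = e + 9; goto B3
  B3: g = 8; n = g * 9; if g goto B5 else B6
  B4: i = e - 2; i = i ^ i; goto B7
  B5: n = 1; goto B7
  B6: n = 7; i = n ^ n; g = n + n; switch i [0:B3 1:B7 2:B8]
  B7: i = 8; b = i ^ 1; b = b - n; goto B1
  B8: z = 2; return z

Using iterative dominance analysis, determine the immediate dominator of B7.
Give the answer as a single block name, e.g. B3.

idom tree: B1←B0 B2←B1 B3←B2 B4←B1 B5←B3 B6←B3 B7←B1 B8←B6
Join-block Dom:
  B1: preds {B0,B7}: {B0} ∩ {B0,B1,B7} = {B0}; idom=B0
  B3: preds {B2,B6}: {B0,B1,B2} ∩ {B0,B1,B2,B3,B6} = {B0,B1,B2}; idom=B2
  B7: preds {B4,B5,B6}: {B0,B1,B4} ∩ {B0,B1,B2,B3,B5} ∩ {B0,B1,B2,B3,B6} = {B0,B1}; idom=B1

idom(B7) = B1

Answer: B1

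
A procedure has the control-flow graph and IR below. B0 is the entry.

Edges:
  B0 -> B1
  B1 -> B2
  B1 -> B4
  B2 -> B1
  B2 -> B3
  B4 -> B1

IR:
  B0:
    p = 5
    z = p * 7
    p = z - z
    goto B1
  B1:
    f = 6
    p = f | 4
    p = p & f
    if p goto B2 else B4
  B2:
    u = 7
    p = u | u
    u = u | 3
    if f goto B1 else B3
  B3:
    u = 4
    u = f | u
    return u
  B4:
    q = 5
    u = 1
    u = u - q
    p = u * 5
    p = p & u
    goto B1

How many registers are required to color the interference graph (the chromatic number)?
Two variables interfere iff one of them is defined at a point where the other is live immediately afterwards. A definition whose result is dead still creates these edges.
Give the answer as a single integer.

Answer: 3

Working:
Block summaries:
  B0: def={p,z} ue=∅
  B1: def={f,p} ue=∅
  B2: def={p,u} ue={f}
  B3: def={u} ue={f}
  B4: def={p,q,u} ue=∅

Liveness:
  live B0: ∅→∅
  live B1: ∅→{f}
  live B2: {f}→{f}
  live B3: {f}→∅
  live B4: ∅→∅

Interference:
  f — {p,u}
  p — {f,u}
  q — {u}
  u — {f,p,q}
  z — ∅

Registers:
  lower bound: {f,p,u} mutually conflict ⇒ χ ≥ 3
  3-colouring: R0={u,z}  R1={f,q}  R2={p}
  χ = 3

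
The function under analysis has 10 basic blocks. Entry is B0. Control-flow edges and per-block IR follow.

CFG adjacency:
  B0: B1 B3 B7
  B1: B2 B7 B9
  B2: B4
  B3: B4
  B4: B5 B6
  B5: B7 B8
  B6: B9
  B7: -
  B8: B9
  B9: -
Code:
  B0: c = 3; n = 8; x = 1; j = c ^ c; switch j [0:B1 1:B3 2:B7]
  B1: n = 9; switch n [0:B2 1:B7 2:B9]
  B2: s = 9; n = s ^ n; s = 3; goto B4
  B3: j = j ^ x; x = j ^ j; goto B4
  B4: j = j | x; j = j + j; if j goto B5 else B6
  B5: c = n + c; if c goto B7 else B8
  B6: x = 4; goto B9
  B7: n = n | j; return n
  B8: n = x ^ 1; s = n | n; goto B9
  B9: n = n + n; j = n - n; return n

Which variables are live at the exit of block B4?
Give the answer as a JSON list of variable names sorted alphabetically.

Answer: ["c", "j", "n", "x"]

Derivation:
Block summaries:
  B0 def {c,j,n,x} use ∅
  B1 def {n} use ∅
  B2 def {n,s} use {n}
  B3 def {j,x} use {j,x}
  B4 def {j} use {j,x}
  B5 def {c} use {c,n}
  B6 def {x} use ∅
  B7 def {n} use {j,n}
  B8 def {n,s} use {x}
  B9 def {j,n} use {n}

Liveness:
  B0: in=∅ out={c,j,n,x}
  B1: in={c,j,x} out={c,j,n,x}
  B2: in={c,j,n,x} out={c,j,n,x}
  B3: in={c,j,n,x} out={c,j,n,x}
  B4: in={c,j,n,x} out={c,j,n,x}
  B5: in={c,j,n,x} out={j,n,x}
  B6: in={n} out={n}
  B7: in={j,n} out=∅
  B8: in={x} out={n}
  B9: in={n} out=∅

live-out(B4) = ["c", "j", "n", "x"]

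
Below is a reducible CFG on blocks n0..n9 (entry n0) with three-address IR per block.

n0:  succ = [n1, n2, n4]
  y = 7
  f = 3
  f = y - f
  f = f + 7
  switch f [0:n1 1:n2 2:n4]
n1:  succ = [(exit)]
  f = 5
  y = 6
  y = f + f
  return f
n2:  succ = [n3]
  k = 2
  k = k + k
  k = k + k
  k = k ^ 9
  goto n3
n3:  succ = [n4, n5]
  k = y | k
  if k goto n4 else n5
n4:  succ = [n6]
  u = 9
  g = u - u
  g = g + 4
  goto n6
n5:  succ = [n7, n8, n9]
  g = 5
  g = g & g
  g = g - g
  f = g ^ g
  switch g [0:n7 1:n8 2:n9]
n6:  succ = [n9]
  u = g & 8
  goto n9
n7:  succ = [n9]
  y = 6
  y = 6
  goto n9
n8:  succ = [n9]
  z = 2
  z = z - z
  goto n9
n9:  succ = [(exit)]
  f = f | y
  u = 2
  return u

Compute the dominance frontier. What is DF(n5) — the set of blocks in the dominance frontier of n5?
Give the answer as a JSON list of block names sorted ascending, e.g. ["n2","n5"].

idom tree: n1←n0 n2←n0 n3←n2 n4←n0 n5←n3 n6←n4 n7←n5 n8←n5 n9←n0
Dom at joins:
  n4: preds {n0,n3}: {n0} ∩ {n0,n2,n3} = {n0}; idom=n0
  n9: preds {n5,n6,n7,n8}: {n0,n2,n3,n5} ∩ {n0,n4,n6} ∩ {n0,n2,n3,n5,n7} ∩ {n0,n2,n3,n5,n8} = {n0}; idom=n0

DF derivation:
  n4←n0: walk · to n0
  n4←n3: walk n3→n2 to n0
  n9←n5: walk n5→n3→n2 to n0
  n9←n6: walk n6→n4 to n0
  n9←n7: walk n7→n5→n3→n2 to n0
  n9←n8: walk n8→n5→n3→n2 to n0
  n0: DF=∅
  n1: DF=∅
  n2: DF={n4,n9}
  n3: DF={n4,n9}
  n4: DF={n9}
  n5: DF={n9}
  n6: DF={n9}
  n7: DF={n9}
  n8: DF={n9}
  n9: DF=∅

DF(n5) = ["n9"]

Answer: ["n9"]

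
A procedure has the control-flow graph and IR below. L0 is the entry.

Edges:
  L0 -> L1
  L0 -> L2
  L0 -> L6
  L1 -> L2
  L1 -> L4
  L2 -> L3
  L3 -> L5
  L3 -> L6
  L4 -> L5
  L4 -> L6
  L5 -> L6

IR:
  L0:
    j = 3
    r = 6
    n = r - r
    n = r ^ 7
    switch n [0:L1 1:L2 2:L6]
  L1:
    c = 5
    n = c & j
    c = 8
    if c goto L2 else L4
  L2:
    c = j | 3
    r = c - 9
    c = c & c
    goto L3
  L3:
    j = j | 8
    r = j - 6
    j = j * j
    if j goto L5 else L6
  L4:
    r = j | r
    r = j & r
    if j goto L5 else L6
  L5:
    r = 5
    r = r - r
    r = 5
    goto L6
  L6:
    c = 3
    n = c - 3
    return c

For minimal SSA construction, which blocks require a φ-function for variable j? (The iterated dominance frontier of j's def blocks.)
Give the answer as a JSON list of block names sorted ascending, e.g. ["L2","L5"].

idom tree: L1←L0 L2←L0 L3←L2 L4←L1 L5←L0 L6←L0
Join-block Dom:
  L2: preds {L0,L1}: {L0} ∩ {L0,L1} = {L0}; idom=L0
  L5: preds {L3,L4}: {L0,L2,L3} ∩ {L0,L1,L4} = {L0}; idom=L0
  L6: preds {L0,L3,L4,L5}: {L0} ∩ {L0,L2,L3} ∩ {L0,L1,L4} ∩ {L0,L5} = {L0}; idom=L0

Frontier:
  join L2 pred L0: · stop@L0
  join L2 pred L1: L1 stop@L0
  join L5 pred L3: L3→L2 stop@L0
  join L5 pred L4: L4→L1 stop@L0
  join L6 pred L0: · stop@L0
  join L6 pred L3: L3→L2 stop@L0
  join L6 pred L4: L4→L1 stop@L0
  join L6 pred L5: L5 stop@L0
  L0: DF=∅
  L1: DF={L2,L5,L6}
  L2: DF={L5,L6}
  L3: DF={L5,L6}
  L4: DF={L5,L6}
  L5: DF={L6}
  L6: DF=∅

φ for j: defs {L0,L3}
  DF⁺ = {L5,L6}

Answer: ["L5", "L6"]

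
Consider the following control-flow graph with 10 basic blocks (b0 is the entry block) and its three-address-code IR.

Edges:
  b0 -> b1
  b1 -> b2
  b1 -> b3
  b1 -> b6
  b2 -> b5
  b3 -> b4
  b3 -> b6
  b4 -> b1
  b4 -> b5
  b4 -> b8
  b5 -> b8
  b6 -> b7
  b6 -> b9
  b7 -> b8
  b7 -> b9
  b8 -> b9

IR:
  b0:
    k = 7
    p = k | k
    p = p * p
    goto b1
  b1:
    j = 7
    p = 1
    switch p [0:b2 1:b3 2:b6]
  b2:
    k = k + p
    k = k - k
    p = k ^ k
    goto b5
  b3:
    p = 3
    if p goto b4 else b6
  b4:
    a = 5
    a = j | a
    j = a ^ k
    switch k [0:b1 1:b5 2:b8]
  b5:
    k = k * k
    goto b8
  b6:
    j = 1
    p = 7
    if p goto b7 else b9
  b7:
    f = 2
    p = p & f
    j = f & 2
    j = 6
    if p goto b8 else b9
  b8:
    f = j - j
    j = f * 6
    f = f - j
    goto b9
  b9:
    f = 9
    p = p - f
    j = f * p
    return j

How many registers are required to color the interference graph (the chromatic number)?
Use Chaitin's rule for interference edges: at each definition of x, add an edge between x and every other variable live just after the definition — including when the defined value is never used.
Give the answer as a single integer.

Answer: 4

Working:
Per-block:
  b0: {k,p} / ∅
  b1: {j,p} / ∅
  b2: {k,p} / {k,p}
  b3: {p} / ∅
  b4: {a,j} / {j,k}
  b5: {k} / {k}
  b6: {j,p} / ∅
  b7: {f,j,p} / {p}
  b8: {f,j} / {j}
  b9: {f,j,p} / {p}

Liveness:
  b0: in=∅ out={k}
  b1: in={k} out={j,k,p}
  b2: in={j,k,p} out={j,k,p}
  b3: in={j,k} out={j,k,p}
  b4: in={j,k,p} out={j,k,p}
  b5: in={j,k,p} out={j,p}
  b6: in=∅ out={p}
  b7: in={p} out={j,p}
  b8: in={j,p} out={p}
  b9: in={p} out=∅

Interference:
  a: {j,k,p}
  f: {j,p}
  j: {a,f,k,p}
  k: {a,j,p}
  p: {a,f,j,k}

Colouring:
  {a,j,k,p} pairwise interfere (4-clique) ⇒ χ ≥ 4
  4-colouring: R0={j}  R1={p}  R2={a,f}  R3={k}
  χ = 4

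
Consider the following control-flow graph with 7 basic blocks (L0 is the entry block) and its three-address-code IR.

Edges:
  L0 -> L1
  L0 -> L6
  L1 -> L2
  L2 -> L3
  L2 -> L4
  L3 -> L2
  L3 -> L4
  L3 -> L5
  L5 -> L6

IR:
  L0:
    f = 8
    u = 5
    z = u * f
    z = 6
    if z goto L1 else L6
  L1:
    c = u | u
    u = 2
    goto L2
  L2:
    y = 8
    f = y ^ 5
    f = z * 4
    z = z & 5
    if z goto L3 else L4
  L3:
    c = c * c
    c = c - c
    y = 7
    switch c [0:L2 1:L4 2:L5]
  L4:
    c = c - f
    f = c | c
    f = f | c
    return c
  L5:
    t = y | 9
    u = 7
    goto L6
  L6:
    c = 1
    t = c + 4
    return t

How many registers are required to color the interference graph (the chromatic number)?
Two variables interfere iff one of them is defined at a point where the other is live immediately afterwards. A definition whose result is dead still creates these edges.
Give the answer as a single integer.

Per-block:
  L0 def {f,u,z} use ∅
  L1 def {c,u} use {u}
  L2 def {f,y,z} use {z}
  L3 def {c,y} use {c}
  L4 def {c,f} use {c,f}
  L5 def {t,u} use {y}
  L6 def {c,t} use ∅

Liveness:
  live L0: ∅→{u,z}
  live L1: {u,z}→{c,z}
  live L2: {c,z}→{c,f,z}
  live L3: {c,f,z}→{c,f,y,z}
  live L4: {c,f}→∅
  live L5: {y}→∅
  live L6: ∅→∅

Conflict graph:
  c — {f,u,y,z}
  f — {c,u,y,z}
  t — ∅
  u — {c,f,z}
  y — {c,f,z}
  z — {c,f,u,y}

Colouring:
  lower bound: {c,f,u,z} mutually conflict ⇒ χ ≥ 4
  4-colouring: r0={c,t}  r1={f}  r2={z}  r3={u,y}
  χ = 4

Answer: 4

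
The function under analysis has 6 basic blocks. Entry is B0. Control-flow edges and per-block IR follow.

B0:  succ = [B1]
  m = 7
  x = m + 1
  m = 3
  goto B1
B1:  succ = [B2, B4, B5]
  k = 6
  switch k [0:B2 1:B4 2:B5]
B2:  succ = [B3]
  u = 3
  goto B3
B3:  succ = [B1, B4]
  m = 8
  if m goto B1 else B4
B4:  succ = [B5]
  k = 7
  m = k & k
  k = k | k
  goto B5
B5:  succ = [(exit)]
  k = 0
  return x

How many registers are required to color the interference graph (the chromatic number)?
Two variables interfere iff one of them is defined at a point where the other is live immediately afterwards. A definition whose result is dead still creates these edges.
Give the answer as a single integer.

Answer: 3

Working:
Per-block:
  B0 def {m,x} use ∅
  B1 def {k} use ∅
  B2 def {u} use ∅
  B3 def {m} use ∅
  B4 def {k,m} use ∅
  B5 def {k} use {x}

Live sets:
  B0: in=∅ out={x}
  B1: in={x} out={x}
  B2: in={x} out={x}
  B3: in={x} out={x}
  B4: in={x} out={x}
  B5: in={x} out=∅

Conflict graph:
  k — {m,x}
  m — {k,x}
  u — {x}
  x — {k,m,u}

Registers:
  {k,m,x} pairwise interfere (3-clique) ⇒ χ ≥ 3
  assign k→R1 m→R2 u→R1 x→R0 — no edge inside a register ⇒ χ ≤ 3
  χ = 3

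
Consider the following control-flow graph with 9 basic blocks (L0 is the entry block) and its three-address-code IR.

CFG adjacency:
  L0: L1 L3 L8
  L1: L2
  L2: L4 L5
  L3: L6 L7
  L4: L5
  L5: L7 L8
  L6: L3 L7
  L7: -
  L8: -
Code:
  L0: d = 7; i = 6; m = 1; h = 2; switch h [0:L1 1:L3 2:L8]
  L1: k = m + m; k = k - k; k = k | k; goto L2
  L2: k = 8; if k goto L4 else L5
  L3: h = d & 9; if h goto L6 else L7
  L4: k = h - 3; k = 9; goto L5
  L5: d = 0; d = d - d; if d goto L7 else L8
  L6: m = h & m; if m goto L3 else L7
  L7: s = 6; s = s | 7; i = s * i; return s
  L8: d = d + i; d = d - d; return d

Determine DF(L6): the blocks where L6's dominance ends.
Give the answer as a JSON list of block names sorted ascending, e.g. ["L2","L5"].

Answer: ["L3", "L7"]

Working:
idom tree: L1←L0 L2←L1 L3←L0 L4←L2 L5←L2 L6←L3 L7←L0 L8←L0
Dom at joins:
  L3: preds {L0,L6}: {L0} ∩ {L0,L3,L6} = {L0}; idom=L0
  L5: preds {L2,L4}: {L0,L1,L2} ∩ {L0,L1,L2,L4} = {L0,L1,L2}; idom=L2
  L7: preds {L3,L5,L6}: {L0,L3} ∩ {L0,L1,L2,L5} ∩ {L0,L3,L6} = {L0}; idom=L0
  L8: preds {L0,L5}: {L0} ∩ {L0,L1,L2,L5} = {L0}; idom=L0

DF walk-up:
  L3←L0: walk · to L0
  L3←L6: walk L6→L3 to L0
  L5←L2: walk · to L2
  L5←L4: walk L4 to L2
  L7←L3: walk L3 to L0
  L7←L5: walk L5→L2→L1 to L0
  L7←L6: walk L6→L3 to L0
  L8←L0: walk · to L0
  L8←L5: walk L5→L2→L1 to L0
  DF(L0)=∅
  DF(L1)={L7,L8}
  DF(L2)={L7,L8}
  DF(L3)={L3,L7}
  DF(L4)={L5}
  DF(L5)={L7,L8}
  DF(L6)={L3,L7}
  DF(L7)=∅
  DF(L8)=∅

DF(L6) = ["L3", "L7"]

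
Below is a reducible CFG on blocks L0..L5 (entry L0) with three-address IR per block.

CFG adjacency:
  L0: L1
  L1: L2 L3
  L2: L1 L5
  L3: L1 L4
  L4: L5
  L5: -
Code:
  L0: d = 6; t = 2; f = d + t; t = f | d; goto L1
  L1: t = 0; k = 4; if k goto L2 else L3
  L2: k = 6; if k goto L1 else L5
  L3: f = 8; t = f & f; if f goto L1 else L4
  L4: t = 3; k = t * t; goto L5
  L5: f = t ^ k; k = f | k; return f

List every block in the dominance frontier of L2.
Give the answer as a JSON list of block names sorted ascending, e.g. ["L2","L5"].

Answer: ["L1", "L5"]

Derivation:
idom tree: L1←L0 L2←L1 L3←L1 L4←L3 L5←L1
Dom∩ at merges:
  L1: preds {L0,L2,L3}: {L0} ∩ {L0,L1,L2} ∩ {L0,L1,L3} = {L0}; idom=L0
  L5: preds {L2,L4}: {L0,L1,L2} ∩ {L0,L1,L3,L4} = {L0,L1}; idom=L1

Frontier:
  join L1 pred L0: · stop@L0
  join L1 pred L2: L2→L1 stop@L0
  join L1 pred L3: L3→L1 stop@L0
  join L5 pred L2: L2 stop@L1
  join L5 pred L4: L4→L3 stop@L1
  DF(L0)=∅
  DF(L1)={L1}
  DF(L2)={L1,L5}
  DF(L3)={L1,L5}
  DF(L4)={L5}
  DF(L5)=∅

DF(L2) = ["L1", "L5"]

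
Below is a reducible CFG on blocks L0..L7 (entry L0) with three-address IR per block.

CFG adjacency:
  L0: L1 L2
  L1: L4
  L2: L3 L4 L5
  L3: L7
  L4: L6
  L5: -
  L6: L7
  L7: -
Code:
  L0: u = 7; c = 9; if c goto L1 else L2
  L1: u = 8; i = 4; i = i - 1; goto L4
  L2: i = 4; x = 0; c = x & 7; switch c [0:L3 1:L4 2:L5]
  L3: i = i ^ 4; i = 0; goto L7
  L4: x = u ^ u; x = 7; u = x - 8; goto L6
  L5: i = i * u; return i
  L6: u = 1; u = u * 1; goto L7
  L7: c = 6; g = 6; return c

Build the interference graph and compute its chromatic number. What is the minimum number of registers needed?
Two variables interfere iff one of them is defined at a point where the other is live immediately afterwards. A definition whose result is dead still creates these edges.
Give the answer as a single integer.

Answer: 3

Analysis:
Per-block:
  L0: def={c,u} ue=∅
  L1: def={i,u} ue=∅
  L2: def={c,i,x} ue=∅
  L3: def={i} ue={i}
  L4: def={u,x} ue={u}
  L5: def={i} ue={i,u}
  L6: def={u} ue=∅
  L7: def={c,g} ue=∅

Live sets:
  L0 li=∅ lo={u}
  L1 li=∅ lo={u}
  L2 li={u} lo={i,u}
  L3 li={i} lo=∅
  L4 li={u} lo=∅
  L5 li={i,u} lo=∅
  L6 li=∅ lo=∅
  L7 li=∅ lo=∅

Interfere edges:
  c — {g,i,u}
  g — {c}
  i — {c,u,x}
  u — {c,i,x}
  x — {i,u}

Chromatic number:
  clique {c,i,u} ⇒ need ≥ 3
  assign c→R0 g→R1 i→R1 u→R2 x→R0 — no edge inside a register ⇒ χ ≤ 3
  χ = 3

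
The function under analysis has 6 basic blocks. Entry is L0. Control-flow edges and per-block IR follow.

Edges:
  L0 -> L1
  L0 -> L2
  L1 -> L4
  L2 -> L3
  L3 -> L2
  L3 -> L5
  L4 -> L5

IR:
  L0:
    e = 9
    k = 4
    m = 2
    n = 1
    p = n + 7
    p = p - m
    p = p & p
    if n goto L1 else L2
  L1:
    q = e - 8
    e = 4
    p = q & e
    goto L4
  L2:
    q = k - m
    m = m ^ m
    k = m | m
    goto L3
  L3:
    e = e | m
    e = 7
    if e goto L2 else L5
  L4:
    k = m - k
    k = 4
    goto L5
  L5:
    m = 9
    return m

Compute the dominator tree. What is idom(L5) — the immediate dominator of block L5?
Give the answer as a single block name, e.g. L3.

idom tree: L1←L0 L2←L0 L3←L2 L4←L1 L5←L0
Dom at joins:
  L2: preds {L0,L3}: {L0} ∩ {L0,L2,L3} = {L0}; idom=L0
  L5: preds {L3,L4}: {L0,L2,L3} ∩ {L0,L1,L4} = {L0}; idom=L0

idom(L5) = L0

Answer: L0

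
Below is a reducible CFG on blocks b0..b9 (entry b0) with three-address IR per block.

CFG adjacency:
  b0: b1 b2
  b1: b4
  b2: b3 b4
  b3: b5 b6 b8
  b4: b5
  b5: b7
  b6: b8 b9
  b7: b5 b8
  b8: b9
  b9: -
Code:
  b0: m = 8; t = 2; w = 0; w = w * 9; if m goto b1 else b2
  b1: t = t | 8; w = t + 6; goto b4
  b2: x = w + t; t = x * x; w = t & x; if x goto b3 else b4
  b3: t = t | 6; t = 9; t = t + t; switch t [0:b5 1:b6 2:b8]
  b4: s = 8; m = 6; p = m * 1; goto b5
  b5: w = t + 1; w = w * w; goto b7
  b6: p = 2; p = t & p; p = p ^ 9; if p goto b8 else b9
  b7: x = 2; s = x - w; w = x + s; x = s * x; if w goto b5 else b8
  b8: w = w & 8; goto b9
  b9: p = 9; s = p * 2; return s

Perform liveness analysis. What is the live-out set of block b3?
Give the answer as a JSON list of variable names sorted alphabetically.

def/use:
  b0: {m,t,w} / ∅
  b1: {t,w} / {t}
  b2: {t,w,x} / {t,w}
  b3: {t} / {t}
  b4: {m,p,s} / ∅
  b5: {w} / {t}
  b6: {p} / {t}
  b7: {s,w,x} / {w}
  b8: {w} / {w}
  b9: {p,s} / ∅

Liveness:
  b0: in=∅ out={t,w}
  b1: in={t} out={t}
  b2: in={t,w} out={t,w}
  b3: in={t,w} out={t,w}
  b4: in={t} out={t}
  b5: in={t} out={t,w}
  b6: in={t,w} out={w}
  b7: in={t,w} out={t,w}
  b8: in={w} out=∅
  b9: in=∅ out=∅

live-out(b3) = ["t", "w"]

Answer: ["t", "w"]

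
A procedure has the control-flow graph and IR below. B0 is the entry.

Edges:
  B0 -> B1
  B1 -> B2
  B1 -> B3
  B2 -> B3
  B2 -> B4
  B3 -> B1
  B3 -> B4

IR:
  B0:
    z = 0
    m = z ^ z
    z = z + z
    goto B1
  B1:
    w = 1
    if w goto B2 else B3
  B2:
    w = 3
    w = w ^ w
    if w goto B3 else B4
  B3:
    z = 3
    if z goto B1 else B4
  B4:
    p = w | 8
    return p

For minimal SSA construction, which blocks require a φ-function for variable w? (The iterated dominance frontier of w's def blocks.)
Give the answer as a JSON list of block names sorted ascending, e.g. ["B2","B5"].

idom tree: B1←B0 B2←B1 B3←B1 B4←B1
Join-block Dom:
  B1: preds {B0,B3}: {B0} ∩ {B0,B1,B3} = {B0}; idom=B0
  B3: preds {B1,B2}: {B0,B1} ∩ {B0,B1,B2} = {B0,B1}; idom=B1
  B4: preds {B2,B3}: {B0,B1,B2} ∩ {B0,B1,B3} = {B0,B1}; idom=B1

DF walk-up:
  join B1 pred B0: · stop@B0
  join B1 pred B3: B3→B1 stop@B0
  join B3 pred B1: · stop@B1
  join B3 pred B2: B2 stop@B1
  join B4 pred B2: B2 stop@B1
  join B4 pred B3: B3 stop@B1
  DF(B0)=∅
  DF(B1)={B1}
  DF(B2)={B3,B4}
  DF(B3)={B1,B4}
  DF(B4)=∅

φ for w: defs {B1,B2}
  DF⁺ = {B1,B3,B4}

Answer: ["B1", "B3", "B4"]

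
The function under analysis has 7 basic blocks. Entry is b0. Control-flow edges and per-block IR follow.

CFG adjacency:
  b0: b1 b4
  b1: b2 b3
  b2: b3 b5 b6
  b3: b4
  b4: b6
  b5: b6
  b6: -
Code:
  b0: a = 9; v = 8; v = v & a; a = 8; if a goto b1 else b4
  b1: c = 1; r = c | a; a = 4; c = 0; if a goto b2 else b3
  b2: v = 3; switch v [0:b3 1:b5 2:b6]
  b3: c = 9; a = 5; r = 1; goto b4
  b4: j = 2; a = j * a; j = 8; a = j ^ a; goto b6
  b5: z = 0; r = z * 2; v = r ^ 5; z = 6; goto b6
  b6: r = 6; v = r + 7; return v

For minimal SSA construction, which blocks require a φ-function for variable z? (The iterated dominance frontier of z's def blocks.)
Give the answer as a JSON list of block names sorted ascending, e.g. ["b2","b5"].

Answer: ["b6"]

Analysis:
idom tree: b1←b0 b2←b1 b3←b1 b4←b0 b5←b2 b6←b0
Join-block Dom:
  b3: preds {b1,b2}: {b0,b1} ∩ {b0,b1,b2} = {b0,b1}; idom=b1
  b4: preds {b0,b3}: {b0} ∩ {b0,b1,b3} = {b0}; idom=b0
  b6: preds {b2,b4,b5}: {b0,b1,b2} ∩ {b0,b4} ∩ {b0,b1,b2,b5} = {b0}; idom=b0

DF walk-up:
  b3←b1: walk · to b1
  b3←b2: walk b2 to b1
  b4←b0: walk · to b0
  b4←b3: walk b3→b1 to b0
  b6←b2: walk b2→b1 to b0
  b6←b4: walk b4 to b0
  b6←b5: walk b5→b2→b1 to b0
  DF(b0)=∅
  DF(b1)={b4,b6}
  DF(b2)={b3,b6}
  DF(b3)={b4}
  DF(b4)={b6}
  DF(b5)={b6}
  DF(b6)=∅

φ for z: defs {b5}
  DF⁺ = {b6}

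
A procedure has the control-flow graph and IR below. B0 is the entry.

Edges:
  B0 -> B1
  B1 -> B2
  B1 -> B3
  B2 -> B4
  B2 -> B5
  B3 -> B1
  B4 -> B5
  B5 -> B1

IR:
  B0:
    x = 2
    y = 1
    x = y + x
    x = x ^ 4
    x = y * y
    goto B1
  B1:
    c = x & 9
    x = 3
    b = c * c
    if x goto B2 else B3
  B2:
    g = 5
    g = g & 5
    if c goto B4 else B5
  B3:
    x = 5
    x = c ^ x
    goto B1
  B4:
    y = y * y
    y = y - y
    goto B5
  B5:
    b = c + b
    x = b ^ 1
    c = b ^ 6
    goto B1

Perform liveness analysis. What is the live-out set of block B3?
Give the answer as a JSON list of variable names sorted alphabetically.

Answer: ["x", "y"]

Analysis:
Block summaries:
  B0 def {x,y} use ∅
  B1 def {b,c,x} use {x}
  B2 def {g} use {c}
  B3 def {x} use {c}
  B4 def {y} use {y}
  B5 def {b,c,x} use {b,c}

Backward fixpoint:
  live B0: ∅→{x,y}
  live B1: {x,y}→{b,c,y}
  live B2: {b,c,y}→{b,c,y}
  live B3: {c,y}→{x,y}
  live B4: {b,c,y}→{b,c,y}
  live B5: {b,c,y}→{x,y}

live-out(B3) = ["x", "y"]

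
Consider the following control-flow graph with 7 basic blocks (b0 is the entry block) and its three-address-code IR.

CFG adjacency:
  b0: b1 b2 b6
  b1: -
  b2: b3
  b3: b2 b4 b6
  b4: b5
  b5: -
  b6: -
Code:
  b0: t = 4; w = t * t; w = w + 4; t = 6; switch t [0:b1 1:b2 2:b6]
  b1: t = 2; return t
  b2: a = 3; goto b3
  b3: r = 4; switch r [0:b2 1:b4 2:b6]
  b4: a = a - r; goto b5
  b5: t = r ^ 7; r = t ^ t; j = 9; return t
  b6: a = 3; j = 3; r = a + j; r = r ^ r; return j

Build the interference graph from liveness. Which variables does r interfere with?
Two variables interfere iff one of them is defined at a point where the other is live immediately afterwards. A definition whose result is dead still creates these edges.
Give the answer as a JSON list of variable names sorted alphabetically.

Answer: ["a", "j", "t"]

Analysis:
Block summaries:
  b0: def={t,w} ue=∅
  b1: def={t} ue=∅
  b2: def={a} ue=∅
  b3: def={r} ue=∅
  b4: def={a} ue={a,r}
  b5: def={j,r,t} ue={r}
  b6: def={a,j,r} ue=∅

Backward fixpoint:
  b0: in=∅ out=∅
  b1: in=∅ out=∅
  b2: in=∅ out={a}
  b3: in={a} out={a,r}
  b4: in={a,r} out={r}
  b5: in={r} out=∅
  b6: in=∅ out=∅

Conflict graph:
  a: {j,r}
  j: {a,r,t}
  r: {a,j,t}
  t: {j,r}
  w: ∅

N(r) = ["a", "j", "t"]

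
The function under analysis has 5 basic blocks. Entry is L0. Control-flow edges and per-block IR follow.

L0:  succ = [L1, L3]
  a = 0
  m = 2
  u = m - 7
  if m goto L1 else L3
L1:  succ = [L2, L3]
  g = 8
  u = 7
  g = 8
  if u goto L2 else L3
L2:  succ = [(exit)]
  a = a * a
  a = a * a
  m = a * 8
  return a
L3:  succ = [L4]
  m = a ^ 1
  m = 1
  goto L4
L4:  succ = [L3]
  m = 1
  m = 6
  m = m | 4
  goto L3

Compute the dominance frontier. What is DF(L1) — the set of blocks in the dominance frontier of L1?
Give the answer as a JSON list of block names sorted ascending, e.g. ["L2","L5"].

Answer: ["L3"]

Working:
idom tree: L1←L0 L2←L1 L3←L0 L4←L3
Dom∩ at merges:
  L3: preds {L0,L1,L4}: {L0} ∩ {L0,L1} ∩ {L0,L3,L4} = {L0}; idom=L0

DF walk-up:
  L3←L0: walk · to L0
  L3←L1: walk L1 to L0
  L3←L4: walk L4→L3 to L0
  DF(L0)=∅
  DF(L1)={L3}
  DF(L2)=∅
  DF(L3)={L3}
  DF(L4)={L3}

DF(L1) = ["L3"]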